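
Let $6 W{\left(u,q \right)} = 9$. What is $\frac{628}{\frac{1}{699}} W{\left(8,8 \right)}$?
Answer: $658458$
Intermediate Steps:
$W{\left(u,q \right)} = \frac{3}{2}$ ($W{\left(u,q \right)} = \frac{1}{6} \cdot 9 = \frac{3}{2}$)
$\frac{628}{\frac{1}{699}} W{\left(8,8 \right)} = \frac{628}{\frac{1}{699}} \cdot \frac{3}{2} = 628 \frac{1}{\frac{1}{699}} \cdot \frac{3}{2} = 628 \cdot 699 \cdot \frac{3}{2} = 438972 \cdot \frac{3}{2} = 658458$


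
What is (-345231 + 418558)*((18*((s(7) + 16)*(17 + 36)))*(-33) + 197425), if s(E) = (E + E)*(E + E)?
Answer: -474921307193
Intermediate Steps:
s(E) = 4*E² (s(E) = (2*E)*(2*E) = 4*E²)
(-345231 + 418558)*((18*((s(7) + 16)*(17 + 36)))*(-33) + 197425) = (-345231 + 418558)*((18*((4*7² + 16)*(17 + 36)))*(-33) + 197425) = 73327*((18*((4*49 + 16)*53))*(-33) + 197425) = 73327*((18*((196 + 16)*53))*(-33) + 197425) = 73327*((18*(212*53))*(-33) + 197425) = 73327*((18*11236)*(-33) + 197425) = 73327*(202248*(-33) + 197425) = 73327*(-6674184 + 197425) = 73327*(-6476759) = -474921307193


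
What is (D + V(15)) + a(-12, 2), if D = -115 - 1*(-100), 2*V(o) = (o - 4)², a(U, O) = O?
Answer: 95/2 ≈ 47.500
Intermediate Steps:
V(o) = (-4 + o)²/2 (V(o) = (o - 4)²/2 = (-4 + o)²/2)
D = -15 (D = -115 + 100 = -15)
(D + V(15)) + a(-12, 2) = (-15 + (-4 + 15)²/2) + 2 = (-15 + (½)*11²) + 2 = (-15 + (½)*121) + 2 = (-15 + 121/2) + 2 = 91/2 + 2 = 95/2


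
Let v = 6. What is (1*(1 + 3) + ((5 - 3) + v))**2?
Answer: 144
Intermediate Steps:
(1*(1 + 3) + ((5 - 3) + v))**2 = (1*(1 + 3) + ((5 - 3) + 6))**2 = (1*4 + (2 + 6))**2 = (4 + 8)**2 = 12**2 = 144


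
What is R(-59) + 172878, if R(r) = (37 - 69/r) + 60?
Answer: 10205594/59 ≈ 1.7298e+5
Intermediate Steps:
R(r) = 97 - 69/r
R(-59) + 172878 = (97 - 69/(-59)) + 172878 = (97 - 69*(-1/59)) + 172878 = (97 + 69/59) + 172878 = 5792/59 + 172878 = 10205594/59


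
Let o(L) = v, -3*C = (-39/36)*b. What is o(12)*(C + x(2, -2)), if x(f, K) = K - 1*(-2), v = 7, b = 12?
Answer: 91/3 ≈ 30.333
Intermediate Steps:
x(f, K) = 2 + K (x(f, K) = K + 2 = 2 + K)
C = 13/3 (C = -(-39/36)*12/3 = -(-39*1/36)*12/3 = -(-13)*12/36 = -⅓*(-13) = 13/3 ≈ 4.3333)
o(L) = 7
o(12)*(C + x(2, -2)) = 7*(13/3 + (2 - 2)) = 7*(13/3 + 0) = 7*(13/3) = 91/3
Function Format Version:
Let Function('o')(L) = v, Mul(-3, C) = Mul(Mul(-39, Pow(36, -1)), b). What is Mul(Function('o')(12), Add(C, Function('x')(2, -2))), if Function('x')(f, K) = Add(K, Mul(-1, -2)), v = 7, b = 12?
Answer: Rational(91, 3) ≈ 30.333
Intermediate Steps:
Function('x')(f, K) = Add(2, K) (Function('x')(f, K) = Add(K, 2) = Add(2, K))
C = Rational(13, 3) (C = Mul(Rational(-1, 3), Mul(Mul(-39, Pow(36, -1)), 12)) = Mul(Rational(-1, 3), Mul(Mul(-39, Rational(1, 36)), 12)) = Mul(Rational(-1, 3), Mul(Rational(-13, 12), 12)) = Mul(Rational(-1, 3), -13) = Rational(13, 3) ≈ 4.3333)
Function('o')(L) = 7
Mul(Function('o')(12), Add(C, Function('x')(2, -2))) = Mul(7, Add(Rational(13, 3), Add(2, -2))) = Mul(7, Add(Rational(13, 3), 0)) = Mul(7, Rational(13, 3)) = Rational(91, 3)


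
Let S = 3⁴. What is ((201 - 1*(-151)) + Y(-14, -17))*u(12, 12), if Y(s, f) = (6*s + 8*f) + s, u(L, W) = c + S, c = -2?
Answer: 9322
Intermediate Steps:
S = 81
u(L, W) = 79 (u(L, W) = -2 + 81 = 79)
Y(s, f) = 7*s + 8*f
((201 - 1*(-151)) + Y(-14, -17))*u(12, 12) = ((201 - 1*(-151)) + (7*(-14) + 8*(-17)))*79 = ((201 + 151) + (-98 - 136))*79 = (352 - 234)*79 = 118*79 = 9322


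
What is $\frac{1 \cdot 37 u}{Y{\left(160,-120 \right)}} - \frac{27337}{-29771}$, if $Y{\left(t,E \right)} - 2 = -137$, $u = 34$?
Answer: $- \frac{33761423}{4019085} \approx -8.4003$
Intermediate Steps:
$Y{\left(t,E \right)} = -135$ ($Y{\left(t,E \right)} = 2 - 137 = -135$)
$\frac{1 \cdot 37 u}{Y{\left(160,-120 \right)}} - \frac{27337}{-29771} = \frac{1 \cdot 37 \cdot 34}{-135} - \frac{27337}{-29771} = 37 \cdot 34 \left(- \frac{1}{135}\right) - - \frac{27337}{29771} = 1258 \left(- \frac{1}{135}\right) + \frac{27337}{29771} = - \frac{1258}{135} + \frac{27337}{29771} = - \frac{33761423}{4019085}$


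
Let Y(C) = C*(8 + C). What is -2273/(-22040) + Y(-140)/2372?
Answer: 103172689/13069720 ≈ 7.8940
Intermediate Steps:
-2273/(-22040) + Y(-140)/2372 = -2273/(-22040) - 140*(8 - 140)/2372 = -2273*(-1/22040) - 140*(-132)*(1/2372) = 2273/22040 + 18480*(1/2372) = 2273/22040 + 4620/593 = 103172689/13069720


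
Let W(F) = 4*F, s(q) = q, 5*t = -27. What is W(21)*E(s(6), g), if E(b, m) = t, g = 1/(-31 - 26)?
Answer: -2268/5 ≈ -453.60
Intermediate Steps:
t = -27/5 (t = (1/5)*(-27) = -27/5 ≈ -5.4000)
g = -1/57 (g = 1/(-57) = -1/57 ≈ -0.017544)
E(b, m) = -27/5
W(21)*E(s(6), g) = (4*21)*(-27/5) = 84*(-27/5) = -2268/5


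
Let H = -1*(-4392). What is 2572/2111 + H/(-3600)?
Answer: -171/105550 ≈ -0.0016201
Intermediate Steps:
H = 4392
2572/2111 + H/(-3600) = 2572/2111 + 4392/(-3600) = 2572*(1/2111) + 4392*(-1/3600) = 2572/2111 - 61/50 = -171/105550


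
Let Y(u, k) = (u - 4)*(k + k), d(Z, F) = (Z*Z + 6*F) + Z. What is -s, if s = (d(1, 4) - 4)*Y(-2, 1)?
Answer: 264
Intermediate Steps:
d(Z, F) = Z + Z**2 + 6*F (d(Z, F) = (Z**2 + 6*F) + Z = Z + Z**2 + 6*F)
Y(u, k) = 2*k*(-4 + u) (Y(u, k) = (-4 + u)*(2*k) = 2*k*(-4 + u))
s = -264 (s = ((1 + 1**2 + 6*4) - 4)*(2*1*(-4 - 2)) = ((1 + 1 + 24) - 4)*(2*1*(-6)) = (26 - 4)*(-12) = 22*(-12) = -264)
-s = -1*(-264) = 264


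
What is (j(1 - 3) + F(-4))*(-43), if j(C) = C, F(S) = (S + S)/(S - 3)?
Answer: 258/7 ≈ 36.857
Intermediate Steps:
F(S) = 2*S/(-3 + S) (F(S) = (2*S)/(-3 + S) = 2*S/(-3 + S))
(j(1 - 3) + F(-4))*(-43) = ((1 - 3) + 2*(-4)/(-3 - 4))*(-43) = (-2 + 2*(-4)/(-7))*(-43) = (-2 + 2*(-4)*(-1/7))*(-43) = (-2 + 8/7)*(-43) = -6/7*(-43) = 258/7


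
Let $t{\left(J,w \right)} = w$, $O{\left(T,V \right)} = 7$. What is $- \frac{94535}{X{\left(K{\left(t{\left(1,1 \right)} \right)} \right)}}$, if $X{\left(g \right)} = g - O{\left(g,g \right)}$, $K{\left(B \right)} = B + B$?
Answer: $18907$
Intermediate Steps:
$K{\left(B \right)} = 2 B$
$X{\left(g \right)} = -7 + g$ ($X{\left(g \right)} = g - 7 = -7 + g$)
$- \frac{94535}{X{\left(K{\left(t{\left(1,1 \right)} \right)} \right)}} = - \frac{94535}{-7 + 2 \cdot 1} = - \frac{94535}{-7 + 2} = - \frac{94535}{-5} = \left(-94535\right) \left(- \frac{1}{5}\right) = 18907$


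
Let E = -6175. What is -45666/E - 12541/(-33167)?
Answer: 1592044897/204806225 ≈ 7.7734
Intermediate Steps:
-45666/E - 12541/(-33167) = -45666/(-6175) - 12541/(-33167) = -45666*(-1/6175) - 12541*(-1/33167) = 45666/6175 + 12541/33167 = 1592044897/204806225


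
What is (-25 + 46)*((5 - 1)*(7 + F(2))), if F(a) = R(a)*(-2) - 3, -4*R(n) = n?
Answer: 420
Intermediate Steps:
R(n) = -n/4
F(a) = -3 + a/2 (F(a) = -a/4*(-2) - 3 = a/2 - 3 = -3 + a/2)
(-25 + 46)*((5 - 1)*(7 + F(2))) = (-25 + 46)*((5 - 1)*(7 + (-3 + (1/2)*2))) = 21*(4*(7 + (-3 + 1))) = 21*(4*(7 - 2)) = 21*(4*5) = 21*20 = 420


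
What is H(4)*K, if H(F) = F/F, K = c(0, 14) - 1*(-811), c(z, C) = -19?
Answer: 792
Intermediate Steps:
K = 792 (K = -19 - 1*(-811) = -19 + 811 = 792)
H(F) = 1
H(4)*K = 1*792 = 792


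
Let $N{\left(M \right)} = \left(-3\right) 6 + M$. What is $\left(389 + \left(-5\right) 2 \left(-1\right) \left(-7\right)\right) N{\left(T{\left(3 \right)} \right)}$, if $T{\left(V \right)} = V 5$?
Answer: $-957$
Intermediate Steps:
$T{\left(V \right)} = 5 V$
$N{\left(M \right)} = -18 + M$
$\left(389 + \left(-5\right) 2 \left(-1\right) \left(-7\right)\right) N{\left(T{\left(3 \right)} \right)} = \left(389 + \left(-5\right) 2 \left(-1\right) \left(-7\right)\right) \left(-18 + 5 \cdot 3\right) = \left(389 + \left(-10\right) \left(-1\right) \left(-7\right)\right) \left(-18 + 15\right) = \left(389 + 10 \left(-7\right)\right) \left(-3\right) = \left(389 - 70\right) \left(-3\right) = 319 \left(-3\right) = -957$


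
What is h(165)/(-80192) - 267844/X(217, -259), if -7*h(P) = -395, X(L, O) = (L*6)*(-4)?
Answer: 2684831521/52204992 ≈ 51.429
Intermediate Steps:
X(L, O) = -24*L (X(L, O) = (6*L)*(-4) = -24*L)
h(P) = 395/7 (h(P) = -⅐*(-395) = 395/7)
h(165)/(-80192) - 267844/X(217, -259) = (395/7)/(-80192) - 267844/((-24*217)) = (395/7)*(-1/80192) - 267844/(-5208) = -395/561344 - 267844*(-1/5208) = -395/561344 + 66961/1302 = 2684831521/52204992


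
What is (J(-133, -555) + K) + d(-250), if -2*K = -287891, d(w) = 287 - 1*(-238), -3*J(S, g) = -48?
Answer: 288973/2 ≈ 1.4449e+5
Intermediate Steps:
J(S, g) = 16 (J(S, g) = -⅓*(-48) = 16)
d(w) = 525 (d(w) = 287 + 238 = 525)
K = 287891/2 (K = -½*(-287891) = 287891/2 ≈ 1.4395e+5)
(J(-133, -555) + K) + d(-250) = (16 + 287891/2) + 525 = 287923/2 + 525 = 288973/2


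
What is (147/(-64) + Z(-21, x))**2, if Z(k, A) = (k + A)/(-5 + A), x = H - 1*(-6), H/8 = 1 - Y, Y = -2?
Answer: 9603801/2560000 ≈ 3.7515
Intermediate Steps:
H = 24 (H = 8*(1 - 1*(-2)) = 8*(1 + 2) = 8*3 = 24)
x = 30 (x = 24 - 1*(-6) = 24 + 6 = 30)
Z(k, A) = (A + k)/(-5 + A)
(147/(-64) + Z(-21, x))**2 = (147/(-64) + (30 - 21)/(-5 + 30))**2 = (147*(-1/64) + 9/25)**2 = (-147/64 + (1/25)*9)**2 = (-147/64 + 9/25)**2 = (-3099/1600)**2 = 9603801/2560000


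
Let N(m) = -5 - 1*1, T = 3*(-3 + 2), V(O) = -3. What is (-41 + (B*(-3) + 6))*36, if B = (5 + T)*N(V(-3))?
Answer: 36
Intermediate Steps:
T = -3 (T = 3*(-1) = -3)
N(m) = -6 (N(m) = -5 - 1 = -6)
B = -12 (B = (5 - 3)*(-6) = 2*(-6) = -12)
(-41 + (B*(-3) + 6))*36 = (-41 + (-12*(-3) + 6))*36 = (-41 + (36 + 6))*36 = (-41 + 42)*36 = 1*36 = 36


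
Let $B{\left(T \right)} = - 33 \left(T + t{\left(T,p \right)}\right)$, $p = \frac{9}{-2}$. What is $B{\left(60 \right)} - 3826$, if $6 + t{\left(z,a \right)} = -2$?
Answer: $-5542$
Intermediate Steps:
$p = - \frac{9}{2}$ ($p = 9 \left(- \frac{1}{2}\right) = - \frac{9}{2} \approx -4.5$)
$t{\left(z,a \right)} = -8$ ($t{\left(z,a \right)} = -6 - 2 = -8$)
$B{\left(T \right)} = 264 - 33 T$ ($B{\left(T \right)} = - 33 \left(T - 8\right) = - 33 \left(-8 + T\right) = 264 - 33 T$)
$B{\left(60 \right)} - 3826 = \left(264 - 1980\right) - 3826 = -1716 - 3826 = -5542$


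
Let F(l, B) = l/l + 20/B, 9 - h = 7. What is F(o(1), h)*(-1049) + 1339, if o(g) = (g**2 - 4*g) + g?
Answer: -10200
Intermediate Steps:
h = 2 (h = 9 - 1*7 = 9 - 7 = 2)
o(g) = g**2 - 3*g
F(l, B) = 1 + 20/B
F(o(1), h)*(-1049) + 1339 = ((20 + 2)/2)*(-1049) + 1339 = ((1/2)*22)*(-1049) + 1339 = 11*(-1049) + 1339 = -11539 + 1339 = -10200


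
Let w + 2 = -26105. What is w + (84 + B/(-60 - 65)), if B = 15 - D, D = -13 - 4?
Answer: -3252907/125 ≈ -26023.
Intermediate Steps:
D = -17
B = 32 (B = 15 - 1*(-17) = 15 + 17 = 32)
w = -26107 (w = -2 - 26105 = -26107)
w + (84 + B/(-60 - 65)) = -26107 + (84 + 32/(-60 - 65)) = -26107 + (84 + 32/(-125)) = -26107 + (84 + 32*(-1/125)) = -26107 + (84 - 32/125) = -26107 + 10468/125 = -3252907/125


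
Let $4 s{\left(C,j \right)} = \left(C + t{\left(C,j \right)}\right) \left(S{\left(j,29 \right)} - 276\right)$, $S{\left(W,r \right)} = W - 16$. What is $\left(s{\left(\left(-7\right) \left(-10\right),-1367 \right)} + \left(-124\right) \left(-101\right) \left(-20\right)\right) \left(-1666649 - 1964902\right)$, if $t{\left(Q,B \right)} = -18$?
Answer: $987952554897$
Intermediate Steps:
$S{\left(W,r \right)} = -16 + W$ ($S{\left(W,r \right)} = W - 16 = -16 + W$)
$s{\left(C,j \right)} = \frac{\left(-292 + j\right) \left(-18 + C\right)}{4}$ ($s{\left(C,j \right)} = \frac{\left(C - 18\right) \left(\left(-16 + j\right) - 276\right)}{4} = \frac{\left(-18 + C\right) \left(-292 + j\right)}{4} = \frac{\left(-292 + j\right) \left(-18 + C\right)}{4}$)
$\left(s{\left(\left(-7\right) \left(-10\right),-1367 \right)} + \left(-124\right) \left(-101\right) \left(-20\right)\right) \left(-1666649 - 1964902\right) = \left(\left(1314 - 73 \left(\left(-7\right) \left(-10\right)\right) - - \frac{12303}{2} + \frac{1}{4} \left(\left(-7\right) \left(-10\right)\right) \left(-1367\right)\right) + \left(-124\right) \left(-101\right) \left(-20\right)\right) \left(-1666649 - 1964902\right) = \left(\left(1314 - 5110 + \frac{12303}{2} + \frac{1}{4} \cdot 70 \left(-1367\right)\right) + 12524 \left(-20\right)\right) \left(-3631551\right) = \left(\left(1314 - 5110 + \frac{12303}{2} - \frac{47845}{2}\right) - 250480\right) \left(-3631551\right) = \left(-21567 - 250480\right) \left(-3631551\right) = \left(-272047\right) \left(-3631551\right) = 987952554897$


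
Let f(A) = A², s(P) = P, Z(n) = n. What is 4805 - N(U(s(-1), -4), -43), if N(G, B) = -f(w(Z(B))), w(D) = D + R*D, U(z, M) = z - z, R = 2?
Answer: 21446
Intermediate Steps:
U(z, M) = 0
w(D) = 3*D (w(D) = D + 2*D = 3*D)
N(G, B) = -9*B² (N(G, B) = -(3*B)² = -9*B²)
4805 - N(U(s(-1), -4), -43) = 4805 - (-9)*(-43)² = 4805 - (-9)*1849 = 4805 - 1*(-16641) = 4805 + 16641 = 21446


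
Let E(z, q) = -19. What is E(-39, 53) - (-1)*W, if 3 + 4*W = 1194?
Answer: 1115/4 ≈ 278.75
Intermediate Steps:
W = 1191/4 (W = -3/4 + (1/4)*1194 = -3/4 + 597/2 = 1191/4 ≈ 297.75)
E(-39, 53) - (-1)*W = -19 - (-1)*1191/4 = -19 - 1*(-1191/4) = -19 + 1191/4 = 1115/4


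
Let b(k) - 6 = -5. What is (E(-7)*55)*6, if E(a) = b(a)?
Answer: 330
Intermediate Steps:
b(k) = 1 (b(k) = 6 - 5 = 1)
E(a) = 1
(E(-7)*55)*6 = (1*55)*6 = 55*6 = 330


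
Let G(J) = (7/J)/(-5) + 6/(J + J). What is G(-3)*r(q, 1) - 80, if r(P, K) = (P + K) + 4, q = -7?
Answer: -1184/15 ≈ -78.933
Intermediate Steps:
r(P, K) = 4 + K + P (r(P, K) = (K + P) + 4 = 4 + K + P)
G(J) = 8/(5*J) (G(J) = (7/J)*(-⅕) + 6/((2*J)) = -7/(5*J) + 6*(1/(2*J)) = -7/(5*J) + 3/J = 8/(5*J))
G(-3)*r(q, 1) - 80 = ((8/5)/(-3))*(4 + 1 - 7) - 80 = ((8/5)*(-⅓))*(-2) - 80 = -8/15*(-2) - 80 = 16/15 - 80 = -1184/15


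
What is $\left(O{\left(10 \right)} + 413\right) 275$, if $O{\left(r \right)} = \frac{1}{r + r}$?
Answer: $\frac{454355}{4} \approx 1.1359 \cdot 10^{5}$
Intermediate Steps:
$O{\left(r \right)} = \frac{1}{2 r}$
$\left(O{\left(10 \right)} + 413\right) 275 = \left(\frac{1}{2 \cdot 10} + 413\right) 275 = \left(\frac{1}{2} \cdot \frac{1}{10} + 413\right) 275 = \left(\frac{1}{20} + 413\right) 275 = \frac{8261}{20} \cdot 275 = \frac{454355}{4}$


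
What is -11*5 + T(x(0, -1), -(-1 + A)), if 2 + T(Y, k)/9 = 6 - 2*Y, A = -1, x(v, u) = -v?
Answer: -19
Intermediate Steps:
T(Y, k) = 36 - 18*Y (T(Y, k) = -18 + 9*(6 - 2*Y) = -18 + (54 - 18*Y) = 36 - 18*Y)
-11*5 + T(x(0, -1), -(-1 + A)) = -11*5 + (36 - (-18)*0) = -55 + (36 - 18*0) = -55 + (36 + 0) = -55 + 36 = -19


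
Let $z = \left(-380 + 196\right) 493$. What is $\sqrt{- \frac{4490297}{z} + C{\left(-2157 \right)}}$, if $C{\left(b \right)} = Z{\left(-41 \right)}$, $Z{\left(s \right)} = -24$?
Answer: $\frac{\sqrt{52458953702}}{45356} \approx 5.0498$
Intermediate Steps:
$C{\left(b \right)} = -24$
$z = -90712$ ($z = \left(-184\right) 493 = -90712$)
$\sqrt{- \frac{4490297}{z} + C{\left(-2157 \right)}} = \sqrt{- \frac{4490297}{-90712} - 24} = \sqrt{\left(-4490297\right) \left(- \frac{1}{90712}\right) - 24} = \sqrt{\frac{4490297}{90712} - 24} = \sqrt{\frac{2313209}{90712}} = \frac{\sqrt{52458953702}}{45356}$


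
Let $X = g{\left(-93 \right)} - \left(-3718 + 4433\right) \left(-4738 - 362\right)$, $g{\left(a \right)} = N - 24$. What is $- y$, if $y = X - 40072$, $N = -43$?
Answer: $-3606361$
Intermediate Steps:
$g{\left(a \right)} = -67$ ($g{\left(a \right)} = -43 - 24 = -67$)
$X = 3646433$ ($X = -67 - \left(-3718 + 4433\right) \left(-4738 - 362\right) = -67 - 715 \left(-5100\right) = -67 - -3646500 = -67 + 3646500 = 3646433$)
$y = 3606361$ ($y = 3646433 - 40072 = 3606361$)
$- y = \left(-1\right) 3606361 = -3606361$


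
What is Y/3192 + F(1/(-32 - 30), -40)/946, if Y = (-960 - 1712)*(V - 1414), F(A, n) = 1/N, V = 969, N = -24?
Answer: 1124831707/3019632 ≈ 372.51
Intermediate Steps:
F(A, n) = -1/24 (F(A, n) = 1/(-24) = -1/24)
Y = 1189040 (Y = (-960 - 1712)*(969 - 1414) = -2672*(-445) = 1189040)
Y/3192 + F(1/(-32 - 30), -40)/946 = 1189040/3192 - 1/24/946 = 1189040*(1/3192) - 1/24*1/946 = 148630/399 - 1/22704 = 1124831707/3019632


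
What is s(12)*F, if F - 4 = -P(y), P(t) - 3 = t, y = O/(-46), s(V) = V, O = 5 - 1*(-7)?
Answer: 348/23 ≈ 15.130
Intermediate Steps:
O = 12 (O = 5 + 7 = 12)
y = -6/23 (y = 12/(-46) = 12*(-1/46) = -6/23 ≈ -0.26087)
P(t) = 3 + t
F = 29/23 (F = 4 - (3 - 6/23) = 4 - 1*63/23 = 4 - 63/23 = 29/23 ≈ 1.2609)
s(12)*F = 12*(29/23) = 348/23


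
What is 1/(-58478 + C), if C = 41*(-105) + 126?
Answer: -1/62657 ≈ -1.5960e-5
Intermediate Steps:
C = -4179 (C = -4305 + 126 = -4179)
1/(-58478 + C) = 1/(-58478 - 4179) = 1/(-62657) = -1/62657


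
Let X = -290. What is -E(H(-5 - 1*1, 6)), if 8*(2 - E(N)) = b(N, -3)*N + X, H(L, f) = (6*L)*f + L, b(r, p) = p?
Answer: 45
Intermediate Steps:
H(L, f) = L + 6*L*f (H(L, f) = 6*L*f + L = L + 6*L*f)
E(N) = 153/4 + 3*N/8 (E(N) = 2 - (-3*N - 290)/8 = 2 - (-290 - 3*N)/8 = 2 + (145/4 + 3*N/8) = 153/4 + 3*N/8)
-E(H(-5 - 1*1, 6)) = -(153/4 + 3*((-5 - 1*1)*(1 + 6*6))/8) = -(153/4 + 3*((-5 - 1)*(1 + 36))/8) = -(153/4 + 3*(-6*37)/8) = -(153/4 + (3/8)*(-222)) = -(153/4 - 333/4) = -1*(-45) = 45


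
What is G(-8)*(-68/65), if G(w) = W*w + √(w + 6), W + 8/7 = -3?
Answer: -15776/455 - 68*I*√2/65 ≈ -34.673 - 1.4795*I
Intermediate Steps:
W = -29/7 (W = -8/7 - 3 = -29/7 ≈ -4.1429)
G(w) = √(6 + w) - 29*w/7 (G(w) = -29*w/7 + √(w + 6) = -29*w/7 + √(6 + w) = √(6 + w) - 29*w/7)
G(-8)*(-68/65) = (√(6 - 8) - 29/7*(-8))*(-68/65) = (√(-2) + 232/7)*(-68*1/65) = (I*√2 + 232/7)*(-68/65) = (232/7 + I*√2)*(-68/65) = -15776/455 - 68*I*√2/65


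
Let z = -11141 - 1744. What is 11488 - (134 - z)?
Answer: -1531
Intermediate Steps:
z = -12885
11488 - (134 - z) = 11488 - (134 - 1*(-12885)) = 11488 - (134 + 12885) = 11488 - 1*13019 = 11488 - 13019 = -1531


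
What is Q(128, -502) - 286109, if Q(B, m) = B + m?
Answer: -286483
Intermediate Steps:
Q(128, -502) - 286109 = (128 - 502) - 286109 = -374 - 286109 = -286483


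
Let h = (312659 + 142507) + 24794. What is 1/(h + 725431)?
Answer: 1/1205391 ≈ 8.2961e-7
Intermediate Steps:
h = 479960 (h = 455166 + 24794 = 479960)
1/(h + 725431) = 1/(479960 + 725431) = 1/1205391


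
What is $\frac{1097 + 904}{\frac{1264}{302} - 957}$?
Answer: $- \frac{302151}{143875} \approx -2.1001$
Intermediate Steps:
$\frac{1097 + 904}{\frac{1264}{302} - 957} = \frac{2001}{1264 \cdot \frac{1}{302} - 957} = \frac{2001}{\frac{632}{151} - 957} = \frac{2001}{- \frac{143875}{151}} = 2001 \left(- \frac{151}{143875}\right) = - \frac{302151}{143875}$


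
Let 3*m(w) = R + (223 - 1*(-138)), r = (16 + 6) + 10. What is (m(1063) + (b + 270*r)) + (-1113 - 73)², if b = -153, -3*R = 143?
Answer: 12736687/9 ≈ 1.4152e+6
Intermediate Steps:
R = -143/3 (R = -⅓*143 = -143/3 ≈ -47.667)
r = 32 (r = 22 + 10 = 32)
m(w) = 940/9 (m(w) = (-143/3 + (223 - 1*(-138)))/3 = (-143/3 + (223 + 138))/3 = (-143/3 + 361)/3 = (⅓)*(940/3) = 940/9)
(m(1063) + (b + 270*r)) + (-1113 - 73)² = (940/9 + (-153 + 270*32)) + (-1113 - 73)² = (940/9 + (-153 + 8640)) + (-1186)² = (940/9 + 8487) + 1406596 = 77323/9 + 1406596 = 12736687/9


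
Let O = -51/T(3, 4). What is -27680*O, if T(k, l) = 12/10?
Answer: 1176400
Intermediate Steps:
T(k, l) = 6/5 (T(k, l) = 12*(⅒) = 6/5)
O = -85/2 (O = -51/6/5 = -51*⅚ = -85/2 ≈ -42.500)
-27680*O = -27680*(-85/2) = 1176400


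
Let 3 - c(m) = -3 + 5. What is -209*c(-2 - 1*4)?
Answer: -209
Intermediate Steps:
c(m) = 1 (c(m) = 3 - (-3 + 5) = 3 - 1*2 = 3 - 2 = 1)
-209*c(-2 - 1*4) = -209*1 = -209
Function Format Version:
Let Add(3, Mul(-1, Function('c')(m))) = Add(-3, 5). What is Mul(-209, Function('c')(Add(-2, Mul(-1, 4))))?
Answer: -209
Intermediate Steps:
Function('c')(m) = 1 (Function('c')(m) = Add(3, Mul(-1, Add(-3, 5))) = Add(3, Mul(-1, 2)) = Add(3, -2) = 1)
Mul(-209, Function('c')(Add(-2, Mul(-1, 4)))) = Mul(-209, 1) = -209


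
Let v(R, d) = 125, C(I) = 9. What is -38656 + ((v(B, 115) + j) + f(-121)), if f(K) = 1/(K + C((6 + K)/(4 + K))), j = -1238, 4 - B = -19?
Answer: -4454129/112 ≈ -39769.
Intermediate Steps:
B = 23 (B = 4 - 1*(-19) = 4 + 19 = 23)
f(K) = 1/(9 + K) (f(K) = 1/(K + 9) = 1/(9 + K))
-38656 + ((v(B, 115) + j) + f(-121)) = -38656 + ((125 - 1238) + 1/(9 - 121)) = -38656 + (-1113 + 1/(-112)) = -38656 + (-1113 - 1/112) = -38656 - 124657/112 = -4454129/112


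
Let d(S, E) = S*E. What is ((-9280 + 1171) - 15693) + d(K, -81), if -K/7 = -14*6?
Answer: -71430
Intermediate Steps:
K = 588 (K = -(-98)*6 = -7*(-84) = 588)
d(S, E) = E*S
((-9280 + 1171) - 15693) + d(K, -81) = ((-9280 + 1171) - 15693) - 81*588 = (-8109 - 15693) - 47628 = -23802 - 47628 = -71430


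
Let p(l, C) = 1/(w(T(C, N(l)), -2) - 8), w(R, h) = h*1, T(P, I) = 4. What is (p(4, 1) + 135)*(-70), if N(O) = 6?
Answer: -9443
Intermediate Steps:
w(R, h) = h
p(l, C) = -⅒ (p(l, C) = 1/(-2 - 8) = 1/(-10) = -⅒)
(p(4, 1) + 135)*(-70) = (-⅒ + 135)*(-70) = (1349/10)*(-70) = -9443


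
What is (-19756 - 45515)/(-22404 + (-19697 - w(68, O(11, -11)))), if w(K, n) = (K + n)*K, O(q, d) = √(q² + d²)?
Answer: 3049787475/2182106617 - 48822708*√2/2182106617 ≈ 1.3660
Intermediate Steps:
O(q, d) = √(d² + q²)
w(K, n) = K*(K + n)
(-19756 - 45515)/(-22404 + (-19697 - w(68, O(11, -11)))) = (-19756 - 45515)/(-22404 + (-19697 - 68*(68 + √((-11)² + 11²)))) = -65271/(-22404 + (-19697 - 68*(68 + √(121 + 121)))) = -65271/(-22404 + (-19697 - 68*(68 + √242))) = -65271/(-22404 + (-19697 - 68*(68 + 11*√2))) = -65271/(-22404 + (-19697 - (4624 + 748*√2))) = -65271/(-22404 + (-19697 + (-4624 - 748*√2))) = -65271/(-22404 + (-24321 - 748*√2)) = -65271/(-46725 - 748*√2)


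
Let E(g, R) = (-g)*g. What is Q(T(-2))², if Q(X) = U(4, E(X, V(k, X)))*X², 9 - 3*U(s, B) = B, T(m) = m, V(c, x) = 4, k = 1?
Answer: 2704/9 ≈ 300.44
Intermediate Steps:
E(g, R) = -g²
U(s, B) = 3 - B/3
Q(X) = X²*(3 + X²/3) (Q(X) = (3 - (-1)*X²/3)*X² = (3 + X²/3)*X² = X²*(3 + X²/3))
Q(T(-2))² = ((⅓)*(-2)²*(9 + (-2)²))² = ((⅓)*4*(9 + 4))² = ((⅓)*4*13)² = (52/3)² = 2704/9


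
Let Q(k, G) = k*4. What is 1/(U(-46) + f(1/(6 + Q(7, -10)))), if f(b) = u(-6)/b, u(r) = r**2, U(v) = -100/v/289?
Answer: 6647/8135978 ≈ 0.00081699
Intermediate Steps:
U(v) = -100/(289*v) (U(v) = -100/v*(1/289) = -100/(289*v))
Q(k, G) = 4*k
f(b) = 36/b (f(b) = (-6)**2/b = 36/b)
1/(U(-46) + f(1/(6 + Q(7, -10)))) = 1/(-100/289/(-46) + 36/(1/(6 + 4*7))) = 1/(-100/289*(-1/46) + 36/(1/(6 + 28))) = 1/(50/6647 + 36/(1/34)) = 1/(50/6647 + 36*34) = 1/(50/6647 + 1224) = 1/(8135978/6647) = 6647/8135978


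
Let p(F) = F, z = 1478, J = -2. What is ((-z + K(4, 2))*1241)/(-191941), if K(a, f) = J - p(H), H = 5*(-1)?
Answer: 1830475/191941 ≈ 9.5367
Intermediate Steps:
H = -5
K(a, f) = 3 (K(a, f) = -2 - 1*(-5) = -2 + 5 = 3)
((-z + K(4, 2))*1241)/(-191941) = ((-1*1478 + 3)*1241)/(-191941) = ((-1478 + 3)*1241)*(-1/191941) = -1475*1241*(-1/191941) = -1830475*(-1/191941) = 1830475/191941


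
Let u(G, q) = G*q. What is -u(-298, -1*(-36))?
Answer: 10728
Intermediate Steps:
-u(-298, -1*(-36)) = -(-298)*(-1*(-36)) = -(-298)*36 = -1*(-10728) = 10728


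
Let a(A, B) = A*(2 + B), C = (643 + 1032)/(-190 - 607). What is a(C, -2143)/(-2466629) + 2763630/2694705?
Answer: 361557712613521/353168632470511 ≈ 1.0238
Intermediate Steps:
C = -1675/797 (C = 1675/(-797) = 1675*(-1/797) = -1675/797 ≈ -2.1016)
a(C, -2143)/(-2466629) + 2763630/2694705 = -1675*(2 - 2143)/797/(-2466629) + 2763630/2694705 = -1675/797*(-2141)*(-1/2466629) + 2763630*(1/2694705) = (3586175/797)*(-1/2466629) + 184242/179647 = -3586175/1965903313 + 184242/179647 = 361557712613521/353168632470511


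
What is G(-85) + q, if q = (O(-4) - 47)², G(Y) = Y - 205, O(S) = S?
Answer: 2311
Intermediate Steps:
G(Y) = -205 + Y
q = 2601 (q = (-4 - 47)² = (-51)² = 2601)
G(-85) + q = (-205 - 85) + 2601 = -290 + 2601 = 2311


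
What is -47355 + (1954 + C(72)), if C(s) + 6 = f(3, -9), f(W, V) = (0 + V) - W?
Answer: -45419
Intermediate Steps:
f(W, V) = V - W
C(s) = -18 (C(s) = -6 + (-9 - 1*3) = -6 + (-9 - 3) = -6 - 12 = -18)
-47355 + (1954 + C(72)) = -47355 + (1954 - 18) = -47355 + 1936 = -45419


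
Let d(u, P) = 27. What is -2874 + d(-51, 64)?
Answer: -2847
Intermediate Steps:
-2874 + d(-51, 64) = -2874 + 27 = -2847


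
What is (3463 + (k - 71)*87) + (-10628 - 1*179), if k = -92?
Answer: -21525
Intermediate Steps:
(3463 + (k - 71)*87) + (-10628 - 1*179) = (3463 + (-92 - 71)*87) + (-10628 - 1*179) = (3463 - 163*87) + (-10628 - 179) = (3463 - 14181) - 10807 = -10718 - 10807 = -21525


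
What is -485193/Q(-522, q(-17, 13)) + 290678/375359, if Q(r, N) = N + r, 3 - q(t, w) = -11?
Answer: 182269223711/190682372 ≈ 955.88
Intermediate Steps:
q(t, w) = 14 (q(t, w) = 3 - 1*(-11) = 3 + 11 = 14)
-485193/Q(-522, q(-17, 13)) + 290678/375359 = -485193/(14 - 522) + 290678/375359 = -485193/(-508) + 290678*(1/375359) = -485193*(-1/508) + 290678/375359 = 485193/508 + 290678/375359 = 182269223711/190682372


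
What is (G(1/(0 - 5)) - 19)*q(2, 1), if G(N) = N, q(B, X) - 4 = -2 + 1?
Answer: -288/5 ≈ -57.600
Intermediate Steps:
q(B, X) = 3 (q(B, X) = 4 + (-2 + 1) = 4 - 1 = 3)
(G(1/(0 - 5)) - 19)*q(2, 1) = (1/(0 - 5) - 19)*3 = (1/(-5) - 19)*3 = (-⅕ - 19)*3 = -96/5*3 = -288/5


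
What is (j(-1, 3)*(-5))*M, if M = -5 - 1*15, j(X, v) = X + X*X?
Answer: 0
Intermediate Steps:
j(X, v) = X + X²
M = -20 (M = -5 - 15 = -20)
(j(-1, 3)*(-5))*M = (-(1 - 1)*(-5))*(-20) = (-1*0*(-5))*(-20) = (0*(-5))*(-20) = 0*(-20) = 0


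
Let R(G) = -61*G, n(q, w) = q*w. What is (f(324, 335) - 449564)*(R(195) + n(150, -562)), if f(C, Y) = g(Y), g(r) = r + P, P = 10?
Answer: 43212621705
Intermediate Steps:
g(r) = 10 + r (g(r) = r + 10 = 10 + r)
f(C, Y) = 10 + Y
(f(324, 335) - 449564)*(R(195) + n(150, -562)) = ((10 + 335) - 449564)*(-61*195 + 150*(-562)) = (345 - 449564)*(-11895 - 84300) = -449219*(-96195) = 43212621705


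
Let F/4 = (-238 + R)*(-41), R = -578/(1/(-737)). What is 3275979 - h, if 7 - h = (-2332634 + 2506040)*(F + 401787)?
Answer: -12037994708338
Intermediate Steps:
R = 425986 (R = -578/(-1/737) = -578*(-737) = 425986)
F = -69822672 (F = 4*((-238 + 425986)*(-41)) = 4*(425748*(-41)) = 4*(-17455668) = -69822672)
h = 12037997984317 (h = 7 - (-2332634 + 2506040)*(-69822672 + 401787) = 7 - 173406*(-69420885) = 7 - 1*(-12037997984310) = 7 + 12037997984310 = 12037997984317)
3275979 - h = 3275979 - 1*12037997984317 = 3275979 - 12037997984317 = -12037994708338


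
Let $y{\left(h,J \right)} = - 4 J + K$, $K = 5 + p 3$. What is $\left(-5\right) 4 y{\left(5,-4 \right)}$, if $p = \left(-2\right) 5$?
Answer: $180$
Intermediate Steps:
$p = -10$
$K = -25$ ($K = 5 - 30 = -25$)
$y{\left(h,J \right)} = -25 - 4 J$ ($y{\left(h,J \right)} = - 4 J - 25 = -25 - 4 J$)
$\left(-5\right) 4 y{\left(5,-4 \right)} = \left(-5\right) 4 \left(-25 - -16\right) = - 20 \left(-25 + 16\right) = \left(-20\right) \left(-9\right) = 180$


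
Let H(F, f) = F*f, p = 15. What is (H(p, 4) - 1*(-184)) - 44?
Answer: 200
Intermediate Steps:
(H(p, 4) - 1*(-184)) - 44 = (15*4 - 1*(-184)) - 44 = (60 + 184) - 44 = 244 - 44 = 200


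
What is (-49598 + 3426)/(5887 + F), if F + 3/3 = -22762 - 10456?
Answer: 11543/6833 ≈ 1.6893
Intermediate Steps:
F = -33219 (F = -1 + (-22762 - 10456) = -1 - 33218 = -33219)
(-49598 + 3426)/(5887 + F) = (-49598 + 3426)/(5887 - 33219) = -46172/(-27332) = -46172*(-1/27332) = 11543/6833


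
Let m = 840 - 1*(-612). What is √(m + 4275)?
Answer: √5727 ≈ 75.677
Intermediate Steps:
m = 1452 (m = 840 + 612 = 1452)
√(m + 4275) = √(1452 + 4275) = √5727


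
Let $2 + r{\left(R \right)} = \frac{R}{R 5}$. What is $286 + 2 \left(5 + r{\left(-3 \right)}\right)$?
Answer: $\frac{1462}{5} \approx 292.4$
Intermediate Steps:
$r{\left(R \right)} = - \frac{9}{5}$ ($r{\left(R \right)} = -2 + \frac{R}{R 5} = -2 + \frac{R}{5 R} = -2 + R \frac{1}{5 R} = -2 + \frac{1}{5} = - \frac{9}{5}$)
$286 + 2 \left(5 + r{\left(-3 \right)}\right) = 286 + 2 \left(5 - \frac{9}{5}\right) = 286 + 2 \cdot \frac{16}{5} = 286 + \frac{32}{5} = \frac{1462}{5}$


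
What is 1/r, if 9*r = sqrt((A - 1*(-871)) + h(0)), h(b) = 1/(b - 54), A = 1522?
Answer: 27*sqrt(775326)/129221 ≈ 0.18398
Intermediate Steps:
h(b) = 1/(-54 + b)
r = sqrt(775326)/162 (r = sqrt((1522 - 1*(-871)) + 1/(-54 + 0))/9 = sqrt((1522 + 871) + 1/(-54))/9 = sqrt(2393 - 1/54)/9 = sqrt(129221/54)/9 = (sqrt(775326)/18)/9 = sqrt(775326)/162 ≈ 5.4353)
1/r = 1/(sqrt(775326)/162) = 27*sqrt(775326)/129221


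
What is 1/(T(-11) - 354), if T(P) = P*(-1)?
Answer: -1/343 ≈ -0.0029155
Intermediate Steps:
T(P) = -P
1/(T(-11) - 354) = 1/(-1*(-11) - 354) = 1/(11 - 354) = 1/(-343) = -1/343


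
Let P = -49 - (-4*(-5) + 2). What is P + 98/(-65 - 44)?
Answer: -7837/109 ≈ -71.899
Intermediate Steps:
P = -71 (P = -49 - (20 + 2) = -49 - 1*22 = -49 - 22 = -71)
P + 98/(-65 - 44) = -71 + 98/(-65 - 44) = -71 + 98/(-109) = -71 - 1/109*98 = -71 - 98/109 = -7837/109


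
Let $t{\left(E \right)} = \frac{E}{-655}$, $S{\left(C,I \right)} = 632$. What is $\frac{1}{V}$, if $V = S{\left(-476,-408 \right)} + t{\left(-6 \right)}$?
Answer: $\frac{655}{413966} \approx 0.0015823$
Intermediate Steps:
$t{\left(E \right)} = - \frac{E}{655}$ ($t{\left(E \right)} = E \left(- \frac{1}{655}\right) = - \frac{E}{655}$)
$V = \frac{413966}{655}$ ($V = 632 - - \frac{6}{655} = 632 + \frac{6}{655} = \frac{413966}{655} \approx 632.01$)
$\frac{1}{V} = \frac{1}{\frac{413966}{655}} = \frac{655}{413966}$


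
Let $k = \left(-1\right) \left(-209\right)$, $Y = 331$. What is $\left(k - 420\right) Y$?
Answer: $-69841$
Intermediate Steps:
$k = 209$
$\left(k - 420\right) Y = \left(209 - 420\right) 331 = \left(-211\right) 331 = -69841$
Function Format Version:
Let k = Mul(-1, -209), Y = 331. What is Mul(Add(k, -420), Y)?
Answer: -69841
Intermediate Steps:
k = 209
Mul(Add(k, -420), Y) = Mul(Add(209, -420), 331) = Mul(-211, 331) = -69841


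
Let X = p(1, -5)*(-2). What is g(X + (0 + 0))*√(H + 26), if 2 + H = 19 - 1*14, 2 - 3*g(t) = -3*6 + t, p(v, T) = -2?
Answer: 16*√29/3 ≈ 28.721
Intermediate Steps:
X = 4 (X = -2*(-2) = 4)
g(t) = 20/3 - t/3 (g(t) = ⅔ - (-3*6 + t)/3 = ⅔ - (-18 + t)/3 = ⅔ + (6 - t/3) = 20/3 - t/3)
H = 3 (H = -2 + (19 - 1*14) = -2 + (19 - 14) = -2 + 5 = 3)
g(X + (0 + 0))*√(H + 26) = (20/3 - (4 + (0 + 0))/3)*√(3 + 26) = (20/3 - (4 + 0)/3)*√29 = (20/3 - ⅓*4)*√29 = (20/3 - 4/3)*√29 = 16*√29/3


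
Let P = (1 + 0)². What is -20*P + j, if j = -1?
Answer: -21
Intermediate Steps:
P = 1 (P = 1² = 1)
-20*P + j = -20*1 - 1 = -20 - 1 = -21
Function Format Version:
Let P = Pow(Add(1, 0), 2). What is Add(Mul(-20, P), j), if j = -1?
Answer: -21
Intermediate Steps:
P = 1 (P = Pow(1, 2) = 1)
Add(Mul(-20, P), j) = Add(Mul(-20, 1), -1) = Add(-20, -1) = -21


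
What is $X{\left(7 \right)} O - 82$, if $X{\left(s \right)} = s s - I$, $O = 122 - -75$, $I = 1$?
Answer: $9374$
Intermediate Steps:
$O = 197$ ($O = 122 + 75 = 197$)
$X{\left(s \right)} = -1 + s^{2}$ ($X{\left(s \right)} = s s - 1 = s^{2} - 1 = -1 + s^{2}$)
$X{\left(7 \right)} O - 82 = \left(-1 + 7^{2}\right) 197 - 82 = \left(-1 + 49\right) 197 - 82 = 48 \cdot 197 - 82 = 9456 - 82 = 9374$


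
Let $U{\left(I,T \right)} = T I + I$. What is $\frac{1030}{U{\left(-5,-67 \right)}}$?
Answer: $\frac{103}{33} \approx 3.1212$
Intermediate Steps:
$U{\left(I,T \right)} = I + I T$ ($U{\left(I,T \right)} = I T + I = I + I T$)
$\frac{1030}{U{\left(-5,-67 \right)}} = \frac{1030}{\left(-5\right) \left(1 - 67\right)} = \frac{1030}{\left(-5\right) \left(-66\right)} = \frac{1030}{330} = 1030 \cdot \frac{1}{330} = \frac{103}{33}$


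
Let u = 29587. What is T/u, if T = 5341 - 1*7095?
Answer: -1754/29587 ≈ -0.059283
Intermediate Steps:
T = -1754 (T = 5341 - 7095 = -1754)
T/u = -1754/29587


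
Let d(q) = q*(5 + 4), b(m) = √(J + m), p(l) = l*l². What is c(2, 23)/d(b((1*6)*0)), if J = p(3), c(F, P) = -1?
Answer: -√3/81 ≈ -0.021383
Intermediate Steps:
p(l) = l³
J = 27 (J = 3³ = 27)
b(m) = √(27 + m)
d(q) = 9*q (d(q) = q*9 = 9*q)
c(2, 23)/d(b((1*6)*0)) = -1/(9*√(27 + (1*6)*0)) = -1/(9*√(27 + 6*0)) = -1/(9*√(27 + 0)) = -1/(9*√27) = -1/(9*(3*√3)) = -1/(27*√3) = -√3/81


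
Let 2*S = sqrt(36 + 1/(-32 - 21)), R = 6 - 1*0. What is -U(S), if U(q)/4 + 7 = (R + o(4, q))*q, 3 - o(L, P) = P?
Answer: 3391/53 - 18*sqrt(101071)/53 ≈ -43.991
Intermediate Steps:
o(L, P) = 3 - P
R = 6 (R = 6 + 0 = 6)
S = sqrt(101071)/106 (S = sqrt(36 + 1/(-32 - 21))/2 = sqrt(36 + 1/(-53))/2 = sqrt(36 - 1/53)/2 = sqrt(1907/53)/2 = (sqrt(101071)/53)/2 = sqrt(101071)/106 ≈ 2.9992)
U(q) = -28 + 4*q*(9 - q) (U(q) = -28 + 4*((6 + (3 - q))*q) = -28 + 4*((9 - q)*q) = -28 + 4*(q*(9 - q)) = -28 + 4*q*(9 - q))
-U(S) = -(-28 - 4*(sqrt(101071)/106)**2 + 36*(sqrt(101071)/106)) = -(-28 - 4*1907/212 + 18*sqrt(101071)/53) = -(-28 - 1907/53 + 18*sqrt(101071)/53) = -(-3391/53 + 18*sqrt(101071)/53) = 3391/53 - 18*sqrt(101071)/53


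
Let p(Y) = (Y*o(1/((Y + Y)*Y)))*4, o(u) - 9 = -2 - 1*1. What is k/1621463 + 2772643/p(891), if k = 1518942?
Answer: 4528219092437/34673364792 ≈ 130.60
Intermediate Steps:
o(u) = 6 (o(u) = 9 + (-2 - 1*1) = 9 + (-2 - 1) = 9 - 3 = 6)
p(Y) = 24*Y (p(Y) = (Y*6)*4 = (6*Y)*4 = 24*Y)
k/1621463 + 2772643/p(891) = 1518942/1621463 + 2772643/((24*891)) = 1518942*(1/1621463) + 2772643/21384 = 1518942/1621463 + 2772643*(1/21384) = 1518942/1621463 + 2772643/21384 = 4528219092437/34673364792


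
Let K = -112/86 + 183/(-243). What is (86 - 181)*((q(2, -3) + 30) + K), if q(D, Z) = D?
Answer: -9908215/3483 ≈ -2844.7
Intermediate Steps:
K = -7159/3483 (K = -112*1/86 + 183*(-1/243) = -56/43 - 61/81 = -7159/3483 ≈ -2.0554)
(86 - 181)*((q(2, -3) + 30) + K) = (86 - 181)*((2 + 30) - 7159/3483) = -95*(32 - 7159/3483) = -95*104297/3483 = -9908215/3483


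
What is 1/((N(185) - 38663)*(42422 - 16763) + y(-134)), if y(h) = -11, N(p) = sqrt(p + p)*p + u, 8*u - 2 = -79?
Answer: -63507257336/62484722125309077889 - 303802560*sqrt(370)/62484722125309077889 ≈ -1.1099e-9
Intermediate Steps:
u = -77/8 (u = 1/4 + (1/8)*(-79) = 1/4 - 79/8 = -77/8 ≈ -9.6250)
N(p) = -77/8 + sqrt(2)*p**(3/2) (N(p) = sqrt(p + p)*p - 77/8 = sqrt(2*p)*p - 77/8 = (sqrt(2)*sqrt(p))*p - 77/8 = sqrt(2)*p**(3/2) - 77/8 = -77/8 + sqrt(2)*p**(3/2))
1/((N(185) - 38663)*(42422 - 16763) + y(-134)) = 1/(((-77/8 + sqrt(2)*185**(3/2)) - 38663)*(42422 - 16763) - 11) = 1/(((-77/8 + sqrt(2)*(185*sqrt(185))) - 38663)*25659 - 11) = 1/(((-77/8 + 185*sqrt(370)) - 38663)*25659 - 11) = 1/((-309381/8 + 185*sqrt(370))*25659 - 11) = 1/((-7938407079/8 + 4746915*sqrt(370)) - 11) = 1/(-7938407167/8 + 4746915*sqrt(370))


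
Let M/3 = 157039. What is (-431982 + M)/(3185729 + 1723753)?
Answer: 13045/1636494 ≈ 0.0079713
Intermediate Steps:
M = 471117 (M = 3*157039 = 471117)
(-431982 + M)/(3185729 + 1723753) = (-431982 + 471117)/(3185729 + 1723753) = 39135/4909482 = 39135*(1/4909482) = 13045/1636494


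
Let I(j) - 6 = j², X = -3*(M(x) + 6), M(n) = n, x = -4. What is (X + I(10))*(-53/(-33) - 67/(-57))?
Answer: 174400/627 ≈ 278.15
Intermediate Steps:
X = -6 (X = -3*(-4 + 6) = -3*2 = -6)
I(j) = 6 + j²
(X + I(10))*(-53/(-33) - 67/(-57)) = (-6 + (6 + 10²))*(-53/(-33) - 67/(-57)) = (-6 + (6 + 100))*(-53*(-1/33) - 67*(-1/57)) = (-6 + 106)*(53/33 + 67/57) = 100*(1744/627) = 174400/627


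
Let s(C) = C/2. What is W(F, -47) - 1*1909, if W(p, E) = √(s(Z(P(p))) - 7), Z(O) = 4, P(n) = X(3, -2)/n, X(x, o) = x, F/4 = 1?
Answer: -1909 + I*√5 ≈ -1909.0 + 2.2361*I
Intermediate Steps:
F = 4 (F = 4*1 = 4)
P(n) = 3/n
s(C) = C/2 (s(C) = C*(½) = C/2)
W(p, E) = I*√5 (W(p, E) = √((½)*4 - 7) = √(2 - 7) = √(-5) = I*√5)
W(F, -47) - 1*1909 = I*√5 - 1*1909 = I*√5 - 1909 = -1909 + I*√5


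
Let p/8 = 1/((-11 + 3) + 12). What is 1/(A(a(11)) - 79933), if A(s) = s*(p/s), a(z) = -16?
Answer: -1/79931 ≈ -1.2511e-5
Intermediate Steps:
p = 2 (p = 8/((-11 + 3) + 12) = 8/(-8 + 12) = 8/4 = 8*(1/4) = 2)
A(s) = 2 (A(s) = s*(2/s) = 2)
1/(A(a(11)) - 79933) = 1/(2 - 79933) = 1/(-79931) = -1/79931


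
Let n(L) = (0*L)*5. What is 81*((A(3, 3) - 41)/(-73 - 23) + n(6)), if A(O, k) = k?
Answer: 513/16 ≈ 32.063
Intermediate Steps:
n(L) = 0 (n(L) = 0*5 = 0)
81*((A(3, 3) - 41)/(-73 - 23) + n(6)) = 81*((3 - 41)/(-73 - 23) + 0) = 81*(-38/(-96) + 0) = 81*(-38*(-1/96) + 0) = 81*(19/48 + 0) = 81*(19/48) = 513/16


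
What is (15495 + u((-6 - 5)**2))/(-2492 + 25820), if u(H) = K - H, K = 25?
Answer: 1711/2592 ≈ 0.66011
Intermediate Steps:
u(H) = 25 - H
(15495 + u((-6 - 5)**2))/(-2492 + 25820) = (15495 + (25 - (-6 - 5)**2))/(-2492 + 25820) = (15495 + (25 - 1*(-11)**2))/23328 = (15495 + (25 - 1*121))*(1/23328) = (15495 + (25 - 121))*(1/23328) = (15495 - 96)*(1/23328) = 15399*(1/23328) = 1711/2592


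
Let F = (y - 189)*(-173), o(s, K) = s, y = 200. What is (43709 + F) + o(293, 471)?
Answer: 42099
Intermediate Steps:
F = -1903 (F = (200 - 189)*(-173) = 11*(-173) = -1903)
(43709 + F) + o(293, 471) = (43709 - 1903) + 293 = 41806 + 293 = 42099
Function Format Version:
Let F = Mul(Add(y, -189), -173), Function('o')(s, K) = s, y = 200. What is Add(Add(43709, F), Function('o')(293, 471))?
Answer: 42099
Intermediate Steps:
F = -1903 (F = Mul(Add(200, -189), -173) = Mul(11, -173) = -1903)
Add(Add(43709, F), Function('o')(293, 471)) = Add(Add(43709, -1903), 293) = Add(41806, 293) = 42099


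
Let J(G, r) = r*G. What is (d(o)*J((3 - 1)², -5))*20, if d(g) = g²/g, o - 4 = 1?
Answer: -2000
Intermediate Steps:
o = 5 (o = 4 + 1 = 5)
d(g) = g
J(G, r) = G*r
(d(o)*J((3 - 1)², -5))*20 = (5*((3 - 1)²*(-5)))*20 = (5*(2²*(-5)))*20 = (5*(4*(-5)))*20 = (5*(-20))*20 = -100*20 = -2000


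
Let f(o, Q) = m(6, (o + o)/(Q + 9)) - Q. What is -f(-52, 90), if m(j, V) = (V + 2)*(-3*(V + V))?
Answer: 274478/3267 ≈ 84.015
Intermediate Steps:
m(j, V) = -6*V*(2 + V) (m(j, V) = (2 + V)*(-6*V) = -6*V*(2 + V))
f(o, Q) = -Q - 12*o*(2 + 2*o/(9 + Q))/(9 + Q) (f(o, Q) = -6*(o + o)/(Q + 9)*(2 + (o + o)/(Q + 9)) - Q = -6*(2*o)/(9 + Q)*(2 + (2*o)/(9 + Q)) - Q = -6*2*o/(9 + Q)*(2 + 2*o/(9 + Q)) - Q = -12*o*(2 + 2*o/(9 + Q))/(9 + Q) - Q = -Q - 12*o*(2 + 2*o/(9 + Q))/(9 + Q))
-f(-52, 90) = -(-1*90*(9 + 90)² - 24*(-52)*(9 + 90 - 52))/(9 + 90)² = -(-1*90*99² - 24*(-52)*47)/99² = -(-1*90*9801 + 58656)/9801 = -(-882090 + 58656)/9801 = -(-823434)/9801 = -1*(-274478/3267) = 274478/3267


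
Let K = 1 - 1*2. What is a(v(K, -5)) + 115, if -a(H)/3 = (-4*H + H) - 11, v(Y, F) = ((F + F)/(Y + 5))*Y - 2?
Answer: 305/2 ≈ 152.50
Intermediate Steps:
K = -1 (K = 1 - 2 = -1)
v(Y, F) = -2 + 2*F*Y/(5 + Y) (v(Y, F) = ((2*F)/(5 + Y))*Y - 2 = (2*F/(5 + Y))*Y - 2 = 2*F*Y/(5 + Y) - 2 = -2 + 2*F*Y/(5 + Y))
a(H) = 33 + 9*H (a(H) = -3*((-4*H + H) - 11) = -3*(-3*H - 11) = -3*(-11 - 3*H) = 33 + 9*H)
a(v(K, -5)) + 115 = (33 + 9*(2*(-5 - 1*(-1) - 5*(-1))/(5 - 1))) + 115 = (33 + 9*(2*(-5 + 1 + 5)/4)) + 115 = (33 + 9*(2*(¼)*1)) + 115 = (33 + 9*(½)) + 115 = (33 + 9/2) + 115 = 75/2 + 115 = 305/2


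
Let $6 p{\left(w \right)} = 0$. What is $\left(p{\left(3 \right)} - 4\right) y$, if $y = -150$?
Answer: $600$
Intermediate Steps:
$p{\left(w \right)} = 0$ ($p{\left(w \right)} = \frac{1}{6} \cdot 0 = 0$)
$\left(p{\left(3 \right)} - 4\right) y = \left(0 - 4\right) \left(-150\right) = \left(-4\right) \left(-150\right) = 600$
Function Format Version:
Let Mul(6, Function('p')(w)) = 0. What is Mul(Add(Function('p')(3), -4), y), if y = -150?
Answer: 600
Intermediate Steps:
Function('p')(w) = 0 (Function('p')(w) = Mul(Rational(1, 6), 0) = 0)
Mul(Add(Function('p')(3), -4), y) = Mul(Add(0, -4), -150) = Mul(-4, -150) = 600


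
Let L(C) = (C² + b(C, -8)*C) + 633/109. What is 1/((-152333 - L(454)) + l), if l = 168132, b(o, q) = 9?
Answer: -109/21190560 ≈ -5.1438e-6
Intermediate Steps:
L(C) = 633/109 + C² + 9*C (L(C) = (C² + 9*C) + 633/109 = 633/109 + C² + 9*C)
1/((-152333 - L(454)) + l) = 1/((-152333 - (633/109 + 454² + 9*454)) + 168132) = 1/((-152333 - (633/109 + 206116 + 4086)) + 168132) = 1/((-152333 - 1*22912651/109) + 168132) = 1/((-152333 - 22912651/109) + 168132) = 1/(-39516948/109 + 168132) = 1/(-21190560/109) = -109/21190560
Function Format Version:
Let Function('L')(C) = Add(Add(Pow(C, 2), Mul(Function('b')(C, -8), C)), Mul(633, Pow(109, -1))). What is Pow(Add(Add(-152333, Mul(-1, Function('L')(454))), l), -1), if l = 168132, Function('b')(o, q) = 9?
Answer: Rational(-109, 21190560) ≈ -5.1438e-6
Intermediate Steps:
Function('L')(C) = Add(Rational(633, 109), Pow(C, 2), Mul(9, C)) (Function('L')(C) = Add(Add(Pow(C, 2), Mul(9, C)), Mul(633, Pow(109, -1))) = Add(Add(Pow(C, 2), Mul(9, C)), Mul(633, Rational(1, 109))) = Add(Add(Pow(C, 2), Mul(9, C)), Rational(633, 109)) = Add(Rational(633, 109), Pow(C, 2), Mul(9, C)))
Pow(Add(Add(-152333, Mul(-1, Function('L')(454))), l), -1) = Pow(Add(Add(-152333, Mul(-1, Add(Rational(633, 109), Pow(454, 2), Mul(9, 454)))), 168132), -1) = Pow(Add(Add(-152333, Mul(-1, Add(Rational(633, 109), 206116, 4086))), 168132), -1) = Pow(Add(Add(-152333, Mul(-1, Rational(22912651, 109))), 168132), -1) = Pow(Add(Add(-152333, Rational(-22912651, 109)), 168132), -1) = Pow(Add(Rational(-39516948, 109), 168132), -1) = Pow(Rational(-21190560, 109), -1) = Rational(-109, 21190560)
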